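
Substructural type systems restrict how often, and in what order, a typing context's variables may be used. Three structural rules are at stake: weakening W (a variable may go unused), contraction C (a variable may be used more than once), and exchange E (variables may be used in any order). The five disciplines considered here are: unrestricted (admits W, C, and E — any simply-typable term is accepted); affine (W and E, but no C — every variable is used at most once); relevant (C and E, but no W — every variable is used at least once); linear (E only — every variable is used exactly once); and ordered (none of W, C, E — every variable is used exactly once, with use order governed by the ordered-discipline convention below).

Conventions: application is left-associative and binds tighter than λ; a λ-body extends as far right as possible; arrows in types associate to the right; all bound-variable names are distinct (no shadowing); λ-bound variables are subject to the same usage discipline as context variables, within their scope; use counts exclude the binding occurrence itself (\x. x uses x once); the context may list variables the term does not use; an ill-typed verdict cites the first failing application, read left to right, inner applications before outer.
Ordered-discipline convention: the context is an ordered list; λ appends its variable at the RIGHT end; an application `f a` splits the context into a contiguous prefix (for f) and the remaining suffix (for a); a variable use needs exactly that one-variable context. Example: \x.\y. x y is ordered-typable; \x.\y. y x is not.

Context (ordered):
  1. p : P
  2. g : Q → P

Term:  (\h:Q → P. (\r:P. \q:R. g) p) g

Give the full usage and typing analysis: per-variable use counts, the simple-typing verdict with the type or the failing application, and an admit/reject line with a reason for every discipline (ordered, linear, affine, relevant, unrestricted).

use counts: p=1; g=2; h [bound]=0; r [bound]=0; q [bound]=0
left-to-right use order: g, p, g
typing: well-typed at R → Q → P
ordered: ✗ — repeated use of g ×2; needs weakening: h, r, q unused
linear: ✗ — repeated use of g ×2; needs weakening: h, r, q unused
affine: ✗ — repeated use of g ×2
relevant: ✗ — needs weakening: h, r, q unused
unrestricted: ✓ — typability at R → Q → P is all that's needed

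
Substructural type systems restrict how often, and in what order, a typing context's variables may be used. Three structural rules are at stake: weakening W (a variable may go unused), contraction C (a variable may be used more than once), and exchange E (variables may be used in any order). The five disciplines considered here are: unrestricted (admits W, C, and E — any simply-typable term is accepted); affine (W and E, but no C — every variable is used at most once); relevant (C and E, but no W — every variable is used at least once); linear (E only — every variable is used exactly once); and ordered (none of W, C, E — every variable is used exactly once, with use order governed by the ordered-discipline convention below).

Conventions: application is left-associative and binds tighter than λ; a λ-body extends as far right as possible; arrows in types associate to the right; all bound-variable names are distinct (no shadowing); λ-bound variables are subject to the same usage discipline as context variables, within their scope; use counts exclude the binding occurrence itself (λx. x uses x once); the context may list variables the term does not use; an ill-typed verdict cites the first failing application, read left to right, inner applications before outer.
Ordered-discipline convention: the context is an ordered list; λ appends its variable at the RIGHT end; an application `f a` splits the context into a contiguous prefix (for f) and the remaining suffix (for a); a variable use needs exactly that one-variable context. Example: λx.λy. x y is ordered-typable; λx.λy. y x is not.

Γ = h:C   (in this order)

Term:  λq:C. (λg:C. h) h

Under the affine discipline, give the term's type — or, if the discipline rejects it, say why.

not well-typed under affine — h ×2 used more than once (contraction)
counts: h: 2×; q [bound]: 0×; g [bound]: 0×
use order (left to right): h, h
typing: ✓ — C → C
summary: ordered ✗, linear ✗, affine ✗, relevant ✗, unrestricted ✓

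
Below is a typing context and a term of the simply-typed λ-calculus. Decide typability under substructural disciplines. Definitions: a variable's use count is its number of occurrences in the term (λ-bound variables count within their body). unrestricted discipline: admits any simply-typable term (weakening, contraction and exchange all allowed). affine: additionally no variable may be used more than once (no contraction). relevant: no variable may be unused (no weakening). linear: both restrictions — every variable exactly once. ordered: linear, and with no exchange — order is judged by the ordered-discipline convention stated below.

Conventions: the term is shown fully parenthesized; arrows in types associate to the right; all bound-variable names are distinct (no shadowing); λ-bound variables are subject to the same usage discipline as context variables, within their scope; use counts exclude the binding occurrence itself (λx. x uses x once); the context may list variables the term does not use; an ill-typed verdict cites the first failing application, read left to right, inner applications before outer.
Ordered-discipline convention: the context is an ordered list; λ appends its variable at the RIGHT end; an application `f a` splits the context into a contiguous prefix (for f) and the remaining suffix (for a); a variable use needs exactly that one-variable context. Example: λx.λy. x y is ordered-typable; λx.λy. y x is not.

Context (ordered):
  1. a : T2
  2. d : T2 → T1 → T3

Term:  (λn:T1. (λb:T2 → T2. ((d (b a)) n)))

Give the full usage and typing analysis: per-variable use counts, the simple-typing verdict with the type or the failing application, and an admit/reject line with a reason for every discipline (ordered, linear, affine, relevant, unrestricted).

usage: a: 1; d: 1; n (λ-bound): 1; b (λ-bound): 1
left-to-right use order: d, b, a, n
typing: ✓ — T1 → (T2 → T2) → T3
ordered: ✗, no contiguous prefix/suffix split fits d, b, a, n
linear: ✓, single use per variable (a, d, n, b)
affine: ✓, at most one use each (a, d, n, b)
relevant: ✓, a, d, n, b: all used, weakening unneeded
unrestricted: ✓, typability at T1 → (T2 → T2) → T3 is all that's needed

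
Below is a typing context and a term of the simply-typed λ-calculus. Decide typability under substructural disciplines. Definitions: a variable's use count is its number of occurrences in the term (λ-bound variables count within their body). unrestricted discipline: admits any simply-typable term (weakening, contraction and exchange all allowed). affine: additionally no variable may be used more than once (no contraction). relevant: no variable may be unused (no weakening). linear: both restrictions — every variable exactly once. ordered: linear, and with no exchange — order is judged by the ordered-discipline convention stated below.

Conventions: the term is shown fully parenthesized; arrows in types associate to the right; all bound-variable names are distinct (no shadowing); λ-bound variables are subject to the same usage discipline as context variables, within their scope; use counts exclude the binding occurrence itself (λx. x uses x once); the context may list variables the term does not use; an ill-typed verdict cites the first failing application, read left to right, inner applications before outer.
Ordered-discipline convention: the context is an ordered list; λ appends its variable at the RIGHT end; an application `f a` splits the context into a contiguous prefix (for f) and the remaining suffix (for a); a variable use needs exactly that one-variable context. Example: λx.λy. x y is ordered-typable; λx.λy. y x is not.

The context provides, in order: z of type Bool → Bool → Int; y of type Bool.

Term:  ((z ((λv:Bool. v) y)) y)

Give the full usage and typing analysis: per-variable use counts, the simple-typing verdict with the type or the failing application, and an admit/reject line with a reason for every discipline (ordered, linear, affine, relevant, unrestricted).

variable uses: z=1, y=2, v [bound]=1
order of uses: z, v, y, y
typing: the term checks, with type Int
ordered: ✗ — uses contraction: y ×2
linear: ✗ — uses contraction: y ×2
affine: ✗ — uses contraction: y ×2
relevant: ✓ — none of z, y, v goes unused
unrestricted: ✓ — well-typed at Int; no restrictions here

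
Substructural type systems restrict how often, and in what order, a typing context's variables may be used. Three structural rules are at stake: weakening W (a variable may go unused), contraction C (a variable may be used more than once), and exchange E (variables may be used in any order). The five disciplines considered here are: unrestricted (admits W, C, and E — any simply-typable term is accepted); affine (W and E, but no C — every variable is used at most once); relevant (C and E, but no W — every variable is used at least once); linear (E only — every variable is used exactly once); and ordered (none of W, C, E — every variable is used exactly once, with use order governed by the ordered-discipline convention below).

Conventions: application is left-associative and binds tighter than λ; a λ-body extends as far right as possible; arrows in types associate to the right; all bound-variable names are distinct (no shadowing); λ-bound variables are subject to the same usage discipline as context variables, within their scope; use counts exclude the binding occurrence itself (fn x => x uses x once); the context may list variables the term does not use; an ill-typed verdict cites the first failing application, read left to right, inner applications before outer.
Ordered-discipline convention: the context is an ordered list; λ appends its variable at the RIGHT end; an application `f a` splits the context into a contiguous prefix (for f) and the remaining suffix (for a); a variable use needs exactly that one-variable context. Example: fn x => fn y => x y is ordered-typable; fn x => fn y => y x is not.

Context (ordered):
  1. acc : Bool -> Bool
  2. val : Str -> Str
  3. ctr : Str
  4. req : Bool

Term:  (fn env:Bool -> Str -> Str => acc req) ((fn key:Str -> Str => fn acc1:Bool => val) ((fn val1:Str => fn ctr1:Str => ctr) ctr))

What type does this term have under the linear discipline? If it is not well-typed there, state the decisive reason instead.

not well-typed under linear — uses contraction: ctr ×2; env, key, acc1, val1, ctr1 never used (weakening)
variable uses: acc ×1; val ×1; ctr ×2; req ×1; env (λ-bound) ×0; key (λ-bound) ×0; acc1 (λ-bound) ×0; val1 (λ-bound) ×0; ctr1 (λ-bound) ×0
order of uses: acc, req, val, ctr, ctr
typing: ✓ — Bool
per-discipline verdicts: ordered ✗; linear ✗; affine ✗; relevant ✗; unrestricted ✓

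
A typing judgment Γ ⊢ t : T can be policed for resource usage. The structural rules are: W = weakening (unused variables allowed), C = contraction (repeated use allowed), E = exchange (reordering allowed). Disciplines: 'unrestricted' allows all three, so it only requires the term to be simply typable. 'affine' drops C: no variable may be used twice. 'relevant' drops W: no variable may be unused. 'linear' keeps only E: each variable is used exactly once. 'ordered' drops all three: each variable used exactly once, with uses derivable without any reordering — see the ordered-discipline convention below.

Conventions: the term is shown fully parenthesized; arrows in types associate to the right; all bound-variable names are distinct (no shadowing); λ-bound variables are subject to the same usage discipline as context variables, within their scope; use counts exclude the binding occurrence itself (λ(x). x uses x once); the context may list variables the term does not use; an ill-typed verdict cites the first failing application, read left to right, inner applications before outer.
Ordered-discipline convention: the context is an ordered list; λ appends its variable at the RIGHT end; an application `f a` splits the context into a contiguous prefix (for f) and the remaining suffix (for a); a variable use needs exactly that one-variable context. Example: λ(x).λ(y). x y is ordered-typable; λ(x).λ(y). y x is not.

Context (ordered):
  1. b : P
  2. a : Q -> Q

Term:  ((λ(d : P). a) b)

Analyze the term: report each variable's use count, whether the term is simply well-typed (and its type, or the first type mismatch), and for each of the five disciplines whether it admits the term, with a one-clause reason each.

counts: b ×1; a ×1; d (λ-bound) ×0
left-to-right use order: a, b
typing: well-typed at Q -> Q
ordered: ✗, d never used (weakening)
linear: ✗, d never used (weakening)
affine: ✓, b, a, d: no repeats, contraction unneeded
relevant: ✗, d never used (weakening)
unrestricted: ✓, simply typable at Q -> Q; W, C, E all held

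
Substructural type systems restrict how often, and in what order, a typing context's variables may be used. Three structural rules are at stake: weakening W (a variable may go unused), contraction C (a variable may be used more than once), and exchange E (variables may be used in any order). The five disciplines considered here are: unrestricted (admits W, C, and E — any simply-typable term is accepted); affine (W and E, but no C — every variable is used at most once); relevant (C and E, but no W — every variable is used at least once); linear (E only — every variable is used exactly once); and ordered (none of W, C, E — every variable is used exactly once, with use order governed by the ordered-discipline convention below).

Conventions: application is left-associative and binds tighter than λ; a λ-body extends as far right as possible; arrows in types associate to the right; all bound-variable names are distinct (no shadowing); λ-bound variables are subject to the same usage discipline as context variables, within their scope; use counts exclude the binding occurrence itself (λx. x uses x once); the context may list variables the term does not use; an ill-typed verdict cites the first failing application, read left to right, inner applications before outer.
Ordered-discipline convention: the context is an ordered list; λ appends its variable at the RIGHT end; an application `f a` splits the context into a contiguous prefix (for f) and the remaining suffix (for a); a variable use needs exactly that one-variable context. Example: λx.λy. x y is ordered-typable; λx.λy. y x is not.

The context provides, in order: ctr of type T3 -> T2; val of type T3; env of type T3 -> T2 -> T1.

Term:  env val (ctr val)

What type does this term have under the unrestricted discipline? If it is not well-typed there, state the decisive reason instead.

term : T1
use counts: ctr=1, val=2, env=1
left-to-right use order: env, val, ctr, val
typing: well-typed — term : T1
per-discipline verdicts: ordered ✗; linear ✗; affine ✗; relevant ✓; unrestricted ✓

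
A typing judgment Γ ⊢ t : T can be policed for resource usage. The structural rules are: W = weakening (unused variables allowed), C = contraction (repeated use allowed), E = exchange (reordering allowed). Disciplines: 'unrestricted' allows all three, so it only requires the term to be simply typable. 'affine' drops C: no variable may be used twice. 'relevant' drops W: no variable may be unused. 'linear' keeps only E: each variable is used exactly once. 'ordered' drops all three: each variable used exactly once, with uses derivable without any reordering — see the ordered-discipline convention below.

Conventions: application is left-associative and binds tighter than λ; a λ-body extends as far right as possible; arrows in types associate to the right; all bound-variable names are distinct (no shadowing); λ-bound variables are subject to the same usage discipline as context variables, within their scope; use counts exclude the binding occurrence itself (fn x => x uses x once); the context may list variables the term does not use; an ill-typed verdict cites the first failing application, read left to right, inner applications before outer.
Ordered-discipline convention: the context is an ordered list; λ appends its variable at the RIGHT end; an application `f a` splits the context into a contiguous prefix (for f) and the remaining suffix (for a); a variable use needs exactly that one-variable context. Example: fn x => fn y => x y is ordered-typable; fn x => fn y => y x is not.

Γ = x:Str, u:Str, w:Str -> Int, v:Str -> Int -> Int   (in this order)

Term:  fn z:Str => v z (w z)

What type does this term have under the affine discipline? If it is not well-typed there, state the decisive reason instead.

not well-typed under affine — needs contraction — z ×2
variable uses: x ×0; u ×0; w ×1; v ×1; z (λ-bound) ×2
use order (left to right): v, z, w, z
typing: well-typed — term : Str -> Int
summary: ordered ✗ | linear ✗ | affine ✗ | relevant ✗ | unrestricted ✓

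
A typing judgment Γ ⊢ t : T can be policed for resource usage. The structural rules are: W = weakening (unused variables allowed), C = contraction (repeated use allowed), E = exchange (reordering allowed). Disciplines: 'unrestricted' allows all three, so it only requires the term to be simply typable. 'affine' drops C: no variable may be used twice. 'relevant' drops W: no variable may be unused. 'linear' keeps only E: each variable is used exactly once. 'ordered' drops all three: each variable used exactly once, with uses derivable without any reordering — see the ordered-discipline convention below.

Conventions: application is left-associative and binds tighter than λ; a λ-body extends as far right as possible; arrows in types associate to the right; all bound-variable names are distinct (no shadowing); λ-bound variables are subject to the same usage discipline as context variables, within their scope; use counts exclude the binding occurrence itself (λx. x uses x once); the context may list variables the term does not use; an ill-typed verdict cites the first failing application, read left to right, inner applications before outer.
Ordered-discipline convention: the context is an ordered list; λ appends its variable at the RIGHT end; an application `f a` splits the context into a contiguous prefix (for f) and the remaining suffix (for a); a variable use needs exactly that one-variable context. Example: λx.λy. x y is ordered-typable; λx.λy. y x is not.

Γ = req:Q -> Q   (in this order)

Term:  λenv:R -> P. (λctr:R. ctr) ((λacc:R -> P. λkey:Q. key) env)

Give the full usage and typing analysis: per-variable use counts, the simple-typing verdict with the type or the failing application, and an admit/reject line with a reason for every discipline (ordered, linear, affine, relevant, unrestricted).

counts: req: 0×; env (bound): 1×; ctr (bound): 1×; acc (bound): 0×; key (bound): 1×
uses in reading order: ctr, key, env
typing: ill-typed: a function awaiting R gets Q -> Q
ordered: ✗, not simply typable
linear: ✗, fails simple typing
affine: ✗, a type mismatch blocks all five
relevant: ✗, the type mismatch rejects it
unrestricted: ✗, not simply typable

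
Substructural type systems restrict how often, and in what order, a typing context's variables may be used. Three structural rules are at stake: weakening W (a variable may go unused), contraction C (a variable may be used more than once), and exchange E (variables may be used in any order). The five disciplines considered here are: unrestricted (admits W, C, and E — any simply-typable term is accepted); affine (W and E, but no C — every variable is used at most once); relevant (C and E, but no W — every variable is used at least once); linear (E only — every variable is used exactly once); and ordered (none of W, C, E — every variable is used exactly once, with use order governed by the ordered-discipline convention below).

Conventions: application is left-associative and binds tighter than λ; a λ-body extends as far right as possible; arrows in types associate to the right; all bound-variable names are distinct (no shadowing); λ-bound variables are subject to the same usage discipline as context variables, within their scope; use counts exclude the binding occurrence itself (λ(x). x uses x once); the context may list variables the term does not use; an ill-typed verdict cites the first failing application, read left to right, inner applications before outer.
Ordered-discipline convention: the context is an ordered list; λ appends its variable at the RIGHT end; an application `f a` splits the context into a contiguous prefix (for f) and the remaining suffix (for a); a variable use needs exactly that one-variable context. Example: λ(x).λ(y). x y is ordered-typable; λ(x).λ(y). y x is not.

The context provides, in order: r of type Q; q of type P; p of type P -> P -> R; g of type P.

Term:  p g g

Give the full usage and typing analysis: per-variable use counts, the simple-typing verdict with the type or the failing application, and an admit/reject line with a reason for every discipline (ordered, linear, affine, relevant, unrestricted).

usage: r: 0; q: 0; p: 1; g: 2
left-to-right use order: p, g, g
typing: the term checks, with type R
ordered: ✗, uses contraction: g ×2; needs weakening: r, q unused
linear: ✗, uses contraction: g ×2; needs weakening: r, q unused
affine: ✗, uses contraction: g ×2
relevant: ✗, needs weakening: r, q unused
unrestricted: ✓, type-checks (R) and nothing is barred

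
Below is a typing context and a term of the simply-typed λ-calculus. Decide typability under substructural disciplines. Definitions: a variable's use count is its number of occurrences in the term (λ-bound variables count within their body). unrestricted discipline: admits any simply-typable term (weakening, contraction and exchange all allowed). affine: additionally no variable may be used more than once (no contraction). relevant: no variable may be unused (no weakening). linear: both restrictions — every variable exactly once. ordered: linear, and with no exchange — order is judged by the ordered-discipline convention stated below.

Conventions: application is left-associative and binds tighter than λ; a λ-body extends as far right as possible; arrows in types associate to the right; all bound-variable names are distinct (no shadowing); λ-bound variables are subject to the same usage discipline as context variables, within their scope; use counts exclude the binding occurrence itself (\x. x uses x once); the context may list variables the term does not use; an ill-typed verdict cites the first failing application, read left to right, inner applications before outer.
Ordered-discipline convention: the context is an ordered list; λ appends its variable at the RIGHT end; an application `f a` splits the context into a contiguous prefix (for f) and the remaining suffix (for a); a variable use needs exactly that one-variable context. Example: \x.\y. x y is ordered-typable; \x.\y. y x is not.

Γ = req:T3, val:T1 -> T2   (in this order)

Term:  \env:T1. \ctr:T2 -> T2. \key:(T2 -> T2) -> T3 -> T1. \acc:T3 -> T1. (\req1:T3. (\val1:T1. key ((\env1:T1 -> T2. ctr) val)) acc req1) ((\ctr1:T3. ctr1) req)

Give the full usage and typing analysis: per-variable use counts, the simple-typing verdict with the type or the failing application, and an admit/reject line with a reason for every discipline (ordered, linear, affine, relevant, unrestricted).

variable uses: req=1, val=1, env (λ-bound)=0, ctr (λ-bound)=1, key (λ-bound)=1, acc (λ-bound)=1, req1 (λ-bound)=1, val1 (λ-bound)=0, env1 (λ-bound)=0, ctr1 (λ-bound)=1
order of uses: key, ctr, val, acc, req1, ctr1, req
typing: ill-typed: an argument T3 -> T1 mismatches the expected T1
ordered: ✗ — a type mismatch blocks all five
linear: ✗ — the type mismatch rejects it
affine: ✗ — not simply typable
relevant: ✗ — fails simple typing
unrestricted: ✗ — a type mismatch blocks all five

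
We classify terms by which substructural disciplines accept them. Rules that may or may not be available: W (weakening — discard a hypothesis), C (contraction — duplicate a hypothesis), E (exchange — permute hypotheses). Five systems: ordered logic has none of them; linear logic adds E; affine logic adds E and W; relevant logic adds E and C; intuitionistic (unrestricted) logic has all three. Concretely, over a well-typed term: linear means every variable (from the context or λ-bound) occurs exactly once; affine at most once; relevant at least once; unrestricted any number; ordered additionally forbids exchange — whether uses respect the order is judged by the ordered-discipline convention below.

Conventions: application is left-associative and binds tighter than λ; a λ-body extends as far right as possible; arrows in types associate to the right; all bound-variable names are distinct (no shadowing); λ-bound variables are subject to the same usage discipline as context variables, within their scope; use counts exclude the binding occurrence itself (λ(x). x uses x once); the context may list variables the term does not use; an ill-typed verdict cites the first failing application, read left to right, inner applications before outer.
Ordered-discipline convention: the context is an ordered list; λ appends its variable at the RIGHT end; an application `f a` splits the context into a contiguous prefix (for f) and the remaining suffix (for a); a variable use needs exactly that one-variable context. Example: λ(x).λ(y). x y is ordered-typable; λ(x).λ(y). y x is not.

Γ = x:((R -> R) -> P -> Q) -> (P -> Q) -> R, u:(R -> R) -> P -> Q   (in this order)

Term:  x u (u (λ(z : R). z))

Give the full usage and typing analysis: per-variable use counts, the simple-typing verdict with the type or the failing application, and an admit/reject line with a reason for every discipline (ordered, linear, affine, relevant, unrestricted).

variable uses: x: 1, u: 2, z (λ-bound): 1
uses in reading order: x, u, u, z
typing: the term checks, with type R
ordered ✗ (needs contraction — u ×2)
linear ✗ (needs contraction — u ×2)
affine ✗ (needs contraction — u ×2)
relevant ✓ (none of x, u, z goes unused)
unrestricted ✓ (type-checks (R) and nothing is barred)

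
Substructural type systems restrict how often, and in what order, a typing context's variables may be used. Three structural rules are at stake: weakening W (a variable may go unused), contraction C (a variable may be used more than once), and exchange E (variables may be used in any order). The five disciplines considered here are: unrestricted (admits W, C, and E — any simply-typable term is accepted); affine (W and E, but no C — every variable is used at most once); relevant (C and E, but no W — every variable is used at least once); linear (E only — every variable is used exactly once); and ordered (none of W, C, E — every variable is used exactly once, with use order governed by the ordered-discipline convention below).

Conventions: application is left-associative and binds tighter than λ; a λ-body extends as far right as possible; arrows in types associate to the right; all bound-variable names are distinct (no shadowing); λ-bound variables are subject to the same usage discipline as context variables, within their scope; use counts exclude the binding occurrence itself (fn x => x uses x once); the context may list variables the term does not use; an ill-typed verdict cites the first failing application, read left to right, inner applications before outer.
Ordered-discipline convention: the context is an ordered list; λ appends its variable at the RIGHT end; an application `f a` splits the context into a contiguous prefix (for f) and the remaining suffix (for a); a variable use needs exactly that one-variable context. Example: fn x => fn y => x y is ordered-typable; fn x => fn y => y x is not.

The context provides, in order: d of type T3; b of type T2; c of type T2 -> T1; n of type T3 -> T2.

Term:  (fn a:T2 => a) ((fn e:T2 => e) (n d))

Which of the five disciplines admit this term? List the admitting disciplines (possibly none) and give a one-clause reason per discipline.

admitted by: affine, unrestricted
counts: d ×1, b ×0, c ×0, n ×1, a (λ-bound) ×1, e (λ-bound) ×1
uses in reading order: a, e, n, d
typing: ✓ — T2
ordered: ✗ — needs weakening: b, c unused
linear: ✗ — needs weakening: b, c unused
affine: ✓ — no duplicate uses among d, b, c, n, a, e
relevant: ✗ — needs weakening: b, c unused
unrestricted: ✓ — typability at T2 is all that's needed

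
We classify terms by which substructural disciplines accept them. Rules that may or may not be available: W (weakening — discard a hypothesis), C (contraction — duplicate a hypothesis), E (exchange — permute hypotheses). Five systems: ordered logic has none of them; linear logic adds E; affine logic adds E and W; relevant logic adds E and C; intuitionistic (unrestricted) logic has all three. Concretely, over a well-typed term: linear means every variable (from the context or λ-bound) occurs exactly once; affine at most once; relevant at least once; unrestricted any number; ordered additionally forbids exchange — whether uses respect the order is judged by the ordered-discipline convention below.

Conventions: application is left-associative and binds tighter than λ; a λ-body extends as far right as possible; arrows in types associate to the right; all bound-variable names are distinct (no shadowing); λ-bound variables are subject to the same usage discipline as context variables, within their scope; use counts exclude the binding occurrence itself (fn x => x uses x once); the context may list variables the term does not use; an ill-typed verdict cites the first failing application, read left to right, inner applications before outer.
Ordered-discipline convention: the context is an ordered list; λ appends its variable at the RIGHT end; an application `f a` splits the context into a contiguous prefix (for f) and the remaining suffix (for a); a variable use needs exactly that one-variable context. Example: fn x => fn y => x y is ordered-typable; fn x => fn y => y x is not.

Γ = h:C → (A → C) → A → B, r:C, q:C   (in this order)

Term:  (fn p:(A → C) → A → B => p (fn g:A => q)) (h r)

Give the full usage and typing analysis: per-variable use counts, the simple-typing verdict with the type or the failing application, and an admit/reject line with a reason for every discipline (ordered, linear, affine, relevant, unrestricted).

use counts: h ×1; r ×1; q ×1; p [bound] ×1; g [bound] ×0
use order (left to right): p, q, h, r
typing: ✓ — A → B
ordered: ✗, g never used (weakening)
linear: ✗, g never used (weakening)
affine: ✓, none of h, r, q, p, g used more than once
relevant: ✗, g never used (weakening)
unrestricted: ✓, type-checks (A → B) and nothing is barred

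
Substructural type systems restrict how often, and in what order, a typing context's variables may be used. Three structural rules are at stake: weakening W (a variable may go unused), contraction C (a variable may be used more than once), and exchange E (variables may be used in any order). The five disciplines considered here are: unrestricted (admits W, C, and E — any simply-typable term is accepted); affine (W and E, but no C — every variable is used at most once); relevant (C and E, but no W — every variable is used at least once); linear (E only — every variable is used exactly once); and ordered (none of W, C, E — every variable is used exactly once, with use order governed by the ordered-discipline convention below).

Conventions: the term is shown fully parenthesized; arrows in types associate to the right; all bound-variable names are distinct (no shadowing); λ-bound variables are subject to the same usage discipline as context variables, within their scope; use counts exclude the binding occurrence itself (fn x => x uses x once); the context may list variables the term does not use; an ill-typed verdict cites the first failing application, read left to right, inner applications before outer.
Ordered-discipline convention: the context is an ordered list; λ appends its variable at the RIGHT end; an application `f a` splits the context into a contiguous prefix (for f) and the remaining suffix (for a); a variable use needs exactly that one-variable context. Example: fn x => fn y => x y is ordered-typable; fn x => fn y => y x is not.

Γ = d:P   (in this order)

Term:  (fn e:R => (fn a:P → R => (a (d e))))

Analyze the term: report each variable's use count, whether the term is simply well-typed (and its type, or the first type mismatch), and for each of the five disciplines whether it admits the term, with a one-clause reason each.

counts: d=1; e (λ-bound)=1; a (λ-bound)=1
order of uses: a, d, e
typing: ill-typed: can't apply a value of type P
ordered ✗ (a type mismatch blocks all five)
linear ✗ (the type mismatch rejects it)
affine ✗ (not simply typable)
relevant ✗ (fails simple typing)
unrestricted ✗ (a type mismatch blocks all five)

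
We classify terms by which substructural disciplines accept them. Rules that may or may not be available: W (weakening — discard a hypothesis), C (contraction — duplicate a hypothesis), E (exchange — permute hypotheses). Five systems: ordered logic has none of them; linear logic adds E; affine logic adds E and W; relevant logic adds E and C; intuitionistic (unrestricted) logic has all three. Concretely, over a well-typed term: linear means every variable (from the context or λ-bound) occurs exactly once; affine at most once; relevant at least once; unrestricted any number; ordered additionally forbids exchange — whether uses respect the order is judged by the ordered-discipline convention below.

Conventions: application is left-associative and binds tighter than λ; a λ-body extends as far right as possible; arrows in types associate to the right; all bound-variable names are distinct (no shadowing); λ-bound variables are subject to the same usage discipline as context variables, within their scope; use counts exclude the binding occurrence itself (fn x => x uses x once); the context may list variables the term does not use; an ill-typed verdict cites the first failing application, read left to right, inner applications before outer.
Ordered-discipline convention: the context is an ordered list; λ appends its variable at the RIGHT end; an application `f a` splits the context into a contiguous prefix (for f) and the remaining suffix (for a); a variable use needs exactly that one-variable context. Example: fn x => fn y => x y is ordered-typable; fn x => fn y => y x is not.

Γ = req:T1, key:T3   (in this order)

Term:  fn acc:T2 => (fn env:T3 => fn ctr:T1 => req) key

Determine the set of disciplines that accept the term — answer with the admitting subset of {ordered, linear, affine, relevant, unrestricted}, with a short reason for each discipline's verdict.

admitted in: affine, unrestricted
use counts: req: 1×, key: 1×, acc (λ-bound): 0×, env (λ-bound): 0×, ctr (λ-bound): 0×
uses in reading order: req, key
typing: ✓ — T2 → T1 → T1
ordered ✗ (needs weakening: acc, env, ctr unused)
linear ✗ (needs weakening: acc, env, ctr unused)
affine ✓ (req, key, acc, env, ctr: no repeats, contraction unneeded)
relevant ✗ (needs weakening: acc, env, ctr unused)
unrestricted ✓ (type-checks (T2 → T1 → T1) and nothing is barred)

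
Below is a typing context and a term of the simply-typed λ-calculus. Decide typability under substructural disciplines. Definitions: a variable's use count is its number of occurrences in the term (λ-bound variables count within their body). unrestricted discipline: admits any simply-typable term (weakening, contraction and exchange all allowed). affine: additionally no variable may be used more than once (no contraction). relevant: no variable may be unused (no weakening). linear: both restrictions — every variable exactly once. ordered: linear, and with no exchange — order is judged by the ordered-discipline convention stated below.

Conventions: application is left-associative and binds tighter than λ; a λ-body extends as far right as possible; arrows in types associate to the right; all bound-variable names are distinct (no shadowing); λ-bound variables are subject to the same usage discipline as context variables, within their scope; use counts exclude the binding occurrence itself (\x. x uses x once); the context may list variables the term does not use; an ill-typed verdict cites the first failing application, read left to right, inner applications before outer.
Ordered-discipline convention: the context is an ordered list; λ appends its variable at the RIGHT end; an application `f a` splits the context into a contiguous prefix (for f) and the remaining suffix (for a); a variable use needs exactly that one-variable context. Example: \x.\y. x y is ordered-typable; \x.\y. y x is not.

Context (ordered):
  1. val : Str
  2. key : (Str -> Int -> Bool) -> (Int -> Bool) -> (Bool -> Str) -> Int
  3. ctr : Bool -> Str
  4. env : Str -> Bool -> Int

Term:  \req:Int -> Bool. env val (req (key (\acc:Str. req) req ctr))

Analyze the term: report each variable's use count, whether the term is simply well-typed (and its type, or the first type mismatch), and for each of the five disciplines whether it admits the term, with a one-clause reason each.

counts: val ×1, key ×1, ctr ×1, env ×1, req (λ-bound) ×3, acc (λ-bound) ×0
order of uses: env, val, req, key, req, req, ctr
typing: ✓ — (Int -> Bool) -> Int
ordered: ✗ — needs contraction — req ×3; unused: acc — weakening required
linear: ✗ — needs contraction — req ×3; unused: acc — weakening required
affine: ✗ — needs contraction — req ×3
relevant: ✗ — unused: acc — weakening required
unrestricted: ✓ — simply typable at (Int -> Bool) -> Int; W, C, E all held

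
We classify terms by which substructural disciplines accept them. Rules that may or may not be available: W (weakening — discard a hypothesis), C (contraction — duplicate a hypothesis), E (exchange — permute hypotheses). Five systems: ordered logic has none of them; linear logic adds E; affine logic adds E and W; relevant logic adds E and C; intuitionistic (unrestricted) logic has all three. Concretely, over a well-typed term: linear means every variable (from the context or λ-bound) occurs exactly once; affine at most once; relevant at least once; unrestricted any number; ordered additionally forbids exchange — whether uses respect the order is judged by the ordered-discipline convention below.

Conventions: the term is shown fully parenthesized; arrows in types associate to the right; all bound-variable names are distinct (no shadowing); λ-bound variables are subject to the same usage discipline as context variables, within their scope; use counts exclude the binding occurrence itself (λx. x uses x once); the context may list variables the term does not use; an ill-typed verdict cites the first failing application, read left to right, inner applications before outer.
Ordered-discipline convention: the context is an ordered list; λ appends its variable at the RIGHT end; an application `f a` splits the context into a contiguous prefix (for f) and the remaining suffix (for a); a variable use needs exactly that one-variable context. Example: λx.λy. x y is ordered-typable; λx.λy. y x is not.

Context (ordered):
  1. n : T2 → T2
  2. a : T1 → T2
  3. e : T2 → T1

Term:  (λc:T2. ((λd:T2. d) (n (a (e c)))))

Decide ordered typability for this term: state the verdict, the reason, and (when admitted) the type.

yes — n, a, e, c, d once each; derivable with no W/C/E; term : T2 → T2
counts: n=1, a=1, e=1, c (bound)=1, d (bound)=1
order of uses: d, n, a, e, c
typing: well-typed — term : T2 → T2
per-discipline verdicts: ordered ✓, linear ✓, affine ✓, relevant ✓, unrestricted ✓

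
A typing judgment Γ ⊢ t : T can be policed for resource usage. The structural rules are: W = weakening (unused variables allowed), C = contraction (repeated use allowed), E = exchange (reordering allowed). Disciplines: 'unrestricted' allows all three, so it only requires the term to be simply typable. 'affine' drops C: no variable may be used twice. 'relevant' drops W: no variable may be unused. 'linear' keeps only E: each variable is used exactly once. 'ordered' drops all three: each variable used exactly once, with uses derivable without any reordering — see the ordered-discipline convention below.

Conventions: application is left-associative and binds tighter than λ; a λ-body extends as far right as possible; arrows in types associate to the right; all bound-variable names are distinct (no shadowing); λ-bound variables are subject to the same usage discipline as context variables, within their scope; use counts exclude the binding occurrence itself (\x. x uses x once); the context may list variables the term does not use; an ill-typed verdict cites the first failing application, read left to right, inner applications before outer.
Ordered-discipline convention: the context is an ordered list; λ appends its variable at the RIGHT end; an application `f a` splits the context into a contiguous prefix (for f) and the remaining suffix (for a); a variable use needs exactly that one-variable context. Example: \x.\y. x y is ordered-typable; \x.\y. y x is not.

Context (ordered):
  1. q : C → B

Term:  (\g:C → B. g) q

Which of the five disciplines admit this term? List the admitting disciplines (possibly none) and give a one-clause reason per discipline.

admitting disciplines: ordered, linear, affine, relevant, unrestricted
variable uses: q: 1; g (λ-bound): 1
use order (left to right): g, q
typing: well-typed — term : C → B
ordered ✓ (one use each (q, g); ordered split holds)
linear ✓ (single use per variable (q, g))
affine ✓ (at most one use each (q, g))
relevant ✓ (at least one use each (q, g))
unrestricted ✓ (simply typable at C → B; W, C, E all held)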